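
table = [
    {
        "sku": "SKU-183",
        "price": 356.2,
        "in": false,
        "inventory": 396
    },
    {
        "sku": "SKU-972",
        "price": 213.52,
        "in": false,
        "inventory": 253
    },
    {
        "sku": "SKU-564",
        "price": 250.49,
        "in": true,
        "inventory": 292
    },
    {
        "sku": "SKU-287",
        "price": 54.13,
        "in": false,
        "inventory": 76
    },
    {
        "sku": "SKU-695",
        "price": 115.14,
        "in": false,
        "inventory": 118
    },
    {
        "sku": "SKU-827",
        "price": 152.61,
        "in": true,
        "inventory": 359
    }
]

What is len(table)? 6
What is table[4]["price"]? 115.14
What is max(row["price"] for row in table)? 356.2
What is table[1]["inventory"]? 253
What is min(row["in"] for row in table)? False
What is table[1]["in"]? False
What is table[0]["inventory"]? 396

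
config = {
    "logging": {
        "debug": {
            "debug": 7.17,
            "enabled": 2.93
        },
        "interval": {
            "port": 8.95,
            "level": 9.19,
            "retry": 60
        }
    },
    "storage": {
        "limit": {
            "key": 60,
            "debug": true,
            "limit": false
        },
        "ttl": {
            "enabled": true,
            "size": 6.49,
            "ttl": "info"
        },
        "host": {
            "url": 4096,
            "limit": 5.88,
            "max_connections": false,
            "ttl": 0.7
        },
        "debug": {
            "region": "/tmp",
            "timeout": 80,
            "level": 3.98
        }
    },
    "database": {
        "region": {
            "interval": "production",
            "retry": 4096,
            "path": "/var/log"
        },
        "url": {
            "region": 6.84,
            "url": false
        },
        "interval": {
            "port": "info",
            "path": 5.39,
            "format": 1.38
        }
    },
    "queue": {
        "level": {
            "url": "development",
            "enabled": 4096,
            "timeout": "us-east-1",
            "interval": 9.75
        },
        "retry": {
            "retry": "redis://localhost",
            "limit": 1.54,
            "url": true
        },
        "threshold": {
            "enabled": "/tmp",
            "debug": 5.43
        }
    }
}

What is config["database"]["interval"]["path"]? 5.39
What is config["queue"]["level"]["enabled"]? 4096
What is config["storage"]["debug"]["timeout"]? 80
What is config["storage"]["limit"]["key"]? 60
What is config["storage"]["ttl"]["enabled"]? True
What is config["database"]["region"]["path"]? "/var/log"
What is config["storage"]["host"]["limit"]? 5.88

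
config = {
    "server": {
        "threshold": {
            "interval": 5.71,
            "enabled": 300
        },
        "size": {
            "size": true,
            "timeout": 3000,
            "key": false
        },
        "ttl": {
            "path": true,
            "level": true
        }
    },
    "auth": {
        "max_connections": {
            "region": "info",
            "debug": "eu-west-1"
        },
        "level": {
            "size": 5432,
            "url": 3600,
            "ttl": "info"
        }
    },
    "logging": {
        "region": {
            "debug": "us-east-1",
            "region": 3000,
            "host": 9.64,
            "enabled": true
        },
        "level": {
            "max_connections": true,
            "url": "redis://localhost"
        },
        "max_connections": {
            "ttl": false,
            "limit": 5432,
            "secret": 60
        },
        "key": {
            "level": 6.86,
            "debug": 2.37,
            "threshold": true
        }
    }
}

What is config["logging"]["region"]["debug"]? "us-east-1"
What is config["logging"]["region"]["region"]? 3000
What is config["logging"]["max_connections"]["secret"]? 60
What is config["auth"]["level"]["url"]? 3600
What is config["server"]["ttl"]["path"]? True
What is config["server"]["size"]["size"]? True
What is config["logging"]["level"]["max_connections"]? True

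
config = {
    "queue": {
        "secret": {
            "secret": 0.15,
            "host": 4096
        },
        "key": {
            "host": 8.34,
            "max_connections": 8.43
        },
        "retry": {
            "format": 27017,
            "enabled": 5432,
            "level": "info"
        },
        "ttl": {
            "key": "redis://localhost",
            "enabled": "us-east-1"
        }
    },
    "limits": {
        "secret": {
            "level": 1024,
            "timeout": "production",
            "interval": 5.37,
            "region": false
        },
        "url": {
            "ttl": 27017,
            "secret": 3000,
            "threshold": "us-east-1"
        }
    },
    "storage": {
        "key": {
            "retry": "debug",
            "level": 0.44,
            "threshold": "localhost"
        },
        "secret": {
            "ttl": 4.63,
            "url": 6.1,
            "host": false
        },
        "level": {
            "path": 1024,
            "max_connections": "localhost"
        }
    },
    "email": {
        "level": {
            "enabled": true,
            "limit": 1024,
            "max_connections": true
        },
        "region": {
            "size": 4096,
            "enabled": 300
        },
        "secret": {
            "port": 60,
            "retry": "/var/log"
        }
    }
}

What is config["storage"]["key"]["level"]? 0.44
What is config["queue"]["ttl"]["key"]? "redis://localhost"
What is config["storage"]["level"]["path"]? 1024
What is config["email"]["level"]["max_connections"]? True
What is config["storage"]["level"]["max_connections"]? "localhost"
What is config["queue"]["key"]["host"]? 8.34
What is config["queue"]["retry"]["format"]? 27017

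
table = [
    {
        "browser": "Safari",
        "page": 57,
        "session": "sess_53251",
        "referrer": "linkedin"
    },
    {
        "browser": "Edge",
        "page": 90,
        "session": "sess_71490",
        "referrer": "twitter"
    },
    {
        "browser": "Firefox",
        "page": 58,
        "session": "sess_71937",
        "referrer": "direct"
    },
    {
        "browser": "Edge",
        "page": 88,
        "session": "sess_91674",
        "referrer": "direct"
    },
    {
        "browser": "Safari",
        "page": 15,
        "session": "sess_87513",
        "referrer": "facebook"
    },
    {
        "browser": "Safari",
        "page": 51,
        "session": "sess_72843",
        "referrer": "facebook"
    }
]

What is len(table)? 6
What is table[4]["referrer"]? "facebook"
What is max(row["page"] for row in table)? 90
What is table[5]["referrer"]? "facebook"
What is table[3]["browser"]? "Edge"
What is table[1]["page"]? 90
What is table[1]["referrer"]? "twitter"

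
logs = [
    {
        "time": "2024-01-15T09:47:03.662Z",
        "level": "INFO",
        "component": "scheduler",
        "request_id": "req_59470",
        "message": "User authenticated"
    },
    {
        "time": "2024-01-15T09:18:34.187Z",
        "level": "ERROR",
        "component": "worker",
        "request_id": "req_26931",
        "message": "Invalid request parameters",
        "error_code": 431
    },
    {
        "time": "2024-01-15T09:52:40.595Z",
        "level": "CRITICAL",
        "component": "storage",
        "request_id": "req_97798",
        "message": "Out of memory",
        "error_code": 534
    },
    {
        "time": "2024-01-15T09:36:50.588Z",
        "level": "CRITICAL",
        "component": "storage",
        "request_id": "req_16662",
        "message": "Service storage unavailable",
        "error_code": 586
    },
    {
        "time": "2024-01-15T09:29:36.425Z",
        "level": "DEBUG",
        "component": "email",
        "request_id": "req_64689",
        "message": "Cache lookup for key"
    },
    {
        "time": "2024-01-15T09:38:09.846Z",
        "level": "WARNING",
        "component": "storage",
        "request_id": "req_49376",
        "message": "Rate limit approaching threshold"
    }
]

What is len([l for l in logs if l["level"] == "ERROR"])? 1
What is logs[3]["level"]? "CRITICAL"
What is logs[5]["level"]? "WARNING"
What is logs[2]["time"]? "2024-01-15T09:52:40.595Z"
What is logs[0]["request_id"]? "req_59470"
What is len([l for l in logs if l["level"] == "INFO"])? 1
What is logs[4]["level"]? "DEBUG"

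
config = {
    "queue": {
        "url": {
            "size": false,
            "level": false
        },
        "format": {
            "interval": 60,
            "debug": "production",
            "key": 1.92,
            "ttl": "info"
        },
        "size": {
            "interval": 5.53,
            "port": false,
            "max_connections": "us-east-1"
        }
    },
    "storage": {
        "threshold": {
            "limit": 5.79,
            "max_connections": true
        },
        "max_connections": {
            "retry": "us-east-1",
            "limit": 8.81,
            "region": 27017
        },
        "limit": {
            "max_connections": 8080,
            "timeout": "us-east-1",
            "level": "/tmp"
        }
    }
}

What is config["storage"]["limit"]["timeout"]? "us-east-1"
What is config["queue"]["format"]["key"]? 1.92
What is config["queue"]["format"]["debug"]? "production"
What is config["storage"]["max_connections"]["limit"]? 8.81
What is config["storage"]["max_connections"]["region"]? 27017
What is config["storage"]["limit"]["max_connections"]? 8080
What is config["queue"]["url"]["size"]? False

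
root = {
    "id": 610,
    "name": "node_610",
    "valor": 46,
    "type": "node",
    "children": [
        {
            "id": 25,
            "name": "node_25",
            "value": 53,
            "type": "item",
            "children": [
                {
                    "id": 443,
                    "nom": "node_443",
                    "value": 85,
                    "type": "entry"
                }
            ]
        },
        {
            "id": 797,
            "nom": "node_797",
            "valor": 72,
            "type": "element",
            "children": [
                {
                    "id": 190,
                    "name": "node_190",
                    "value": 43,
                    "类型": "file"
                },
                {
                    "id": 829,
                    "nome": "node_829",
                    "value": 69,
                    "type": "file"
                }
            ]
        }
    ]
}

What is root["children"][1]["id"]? 797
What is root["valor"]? 46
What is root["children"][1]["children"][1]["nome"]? "node_829"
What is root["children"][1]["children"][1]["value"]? 69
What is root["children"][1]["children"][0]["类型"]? "file"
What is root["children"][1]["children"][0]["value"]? 43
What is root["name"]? "node_610"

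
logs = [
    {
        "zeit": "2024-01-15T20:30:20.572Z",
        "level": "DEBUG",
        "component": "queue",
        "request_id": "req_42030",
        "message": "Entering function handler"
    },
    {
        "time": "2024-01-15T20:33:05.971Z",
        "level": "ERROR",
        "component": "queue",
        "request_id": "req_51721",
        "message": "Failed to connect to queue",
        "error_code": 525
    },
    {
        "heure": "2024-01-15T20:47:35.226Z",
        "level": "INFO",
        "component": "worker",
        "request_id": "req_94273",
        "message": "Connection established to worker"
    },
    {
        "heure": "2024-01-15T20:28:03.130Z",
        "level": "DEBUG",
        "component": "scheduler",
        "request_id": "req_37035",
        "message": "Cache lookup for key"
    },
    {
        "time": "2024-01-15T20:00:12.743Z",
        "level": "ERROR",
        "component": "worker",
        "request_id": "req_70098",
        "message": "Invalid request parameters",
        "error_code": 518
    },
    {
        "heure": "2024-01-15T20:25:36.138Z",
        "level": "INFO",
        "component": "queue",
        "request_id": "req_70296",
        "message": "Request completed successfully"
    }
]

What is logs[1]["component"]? "queue"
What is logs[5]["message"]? "Request completed successfully"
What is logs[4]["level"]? "ERROR"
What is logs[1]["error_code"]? 525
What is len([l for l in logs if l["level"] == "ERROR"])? 2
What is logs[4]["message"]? "Invalid request parameters"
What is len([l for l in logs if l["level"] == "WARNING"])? 0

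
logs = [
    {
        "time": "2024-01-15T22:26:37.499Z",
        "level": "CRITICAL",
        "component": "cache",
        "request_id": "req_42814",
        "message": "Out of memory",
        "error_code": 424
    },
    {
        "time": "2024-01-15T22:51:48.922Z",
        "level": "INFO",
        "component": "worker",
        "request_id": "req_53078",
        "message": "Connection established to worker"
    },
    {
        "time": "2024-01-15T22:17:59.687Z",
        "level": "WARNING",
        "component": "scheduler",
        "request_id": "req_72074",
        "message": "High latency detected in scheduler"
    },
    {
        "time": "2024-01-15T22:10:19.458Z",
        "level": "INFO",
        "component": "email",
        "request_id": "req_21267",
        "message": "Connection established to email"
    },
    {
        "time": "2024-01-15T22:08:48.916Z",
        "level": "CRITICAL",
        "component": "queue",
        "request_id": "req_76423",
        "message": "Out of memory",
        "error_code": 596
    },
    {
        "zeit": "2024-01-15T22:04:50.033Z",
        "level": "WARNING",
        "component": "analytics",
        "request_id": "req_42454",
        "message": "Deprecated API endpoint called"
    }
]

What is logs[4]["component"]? "queue"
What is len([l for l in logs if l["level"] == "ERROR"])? 0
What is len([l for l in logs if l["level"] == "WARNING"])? 2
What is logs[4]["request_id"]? "req_76423"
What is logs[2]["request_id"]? "req_72074"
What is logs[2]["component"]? "scheduler"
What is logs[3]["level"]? "INFO"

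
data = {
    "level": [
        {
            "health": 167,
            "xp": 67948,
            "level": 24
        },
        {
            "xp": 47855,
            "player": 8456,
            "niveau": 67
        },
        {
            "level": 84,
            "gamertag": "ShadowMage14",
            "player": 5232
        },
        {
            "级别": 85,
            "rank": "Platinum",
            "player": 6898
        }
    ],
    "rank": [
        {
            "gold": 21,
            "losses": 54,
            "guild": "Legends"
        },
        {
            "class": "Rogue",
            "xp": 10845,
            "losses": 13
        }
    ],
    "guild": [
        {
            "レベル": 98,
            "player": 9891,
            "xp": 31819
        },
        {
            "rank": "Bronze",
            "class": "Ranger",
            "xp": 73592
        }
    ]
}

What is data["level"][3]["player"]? 6898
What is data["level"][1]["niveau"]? 67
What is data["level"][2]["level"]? 84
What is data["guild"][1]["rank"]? "Bronze"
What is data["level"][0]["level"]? 24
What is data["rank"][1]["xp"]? 10845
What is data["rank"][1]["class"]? "Rogue"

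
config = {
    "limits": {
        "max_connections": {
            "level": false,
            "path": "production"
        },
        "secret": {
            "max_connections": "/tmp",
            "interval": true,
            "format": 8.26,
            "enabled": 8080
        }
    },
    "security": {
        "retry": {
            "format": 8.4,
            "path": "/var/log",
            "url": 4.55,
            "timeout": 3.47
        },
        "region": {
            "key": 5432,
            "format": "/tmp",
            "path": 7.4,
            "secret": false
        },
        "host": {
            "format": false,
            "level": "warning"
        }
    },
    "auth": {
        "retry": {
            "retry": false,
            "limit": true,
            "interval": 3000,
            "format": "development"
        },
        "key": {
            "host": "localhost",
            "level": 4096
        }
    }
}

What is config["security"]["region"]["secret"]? False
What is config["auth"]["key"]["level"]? 4096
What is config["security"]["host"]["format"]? False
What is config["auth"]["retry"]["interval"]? 3000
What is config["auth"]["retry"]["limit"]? True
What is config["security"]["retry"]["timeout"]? 3.47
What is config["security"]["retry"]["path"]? "/var/log"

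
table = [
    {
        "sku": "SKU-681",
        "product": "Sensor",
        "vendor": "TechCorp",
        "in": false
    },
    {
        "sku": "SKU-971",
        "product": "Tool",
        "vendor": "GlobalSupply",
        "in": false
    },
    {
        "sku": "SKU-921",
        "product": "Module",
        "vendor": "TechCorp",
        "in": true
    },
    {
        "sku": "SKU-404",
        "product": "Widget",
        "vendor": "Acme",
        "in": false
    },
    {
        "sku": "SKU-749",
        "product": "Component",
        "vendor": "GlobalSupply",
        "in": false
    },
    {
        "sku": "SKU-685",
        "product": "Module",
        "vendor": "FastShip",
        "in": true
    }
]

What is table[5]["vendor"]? "FastShip"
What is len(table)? 6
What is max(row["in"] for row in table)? True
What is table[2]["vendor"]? "TechCorp"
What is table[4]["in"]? False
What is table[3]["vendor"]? "Acme"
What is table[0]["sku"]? "SKU-681"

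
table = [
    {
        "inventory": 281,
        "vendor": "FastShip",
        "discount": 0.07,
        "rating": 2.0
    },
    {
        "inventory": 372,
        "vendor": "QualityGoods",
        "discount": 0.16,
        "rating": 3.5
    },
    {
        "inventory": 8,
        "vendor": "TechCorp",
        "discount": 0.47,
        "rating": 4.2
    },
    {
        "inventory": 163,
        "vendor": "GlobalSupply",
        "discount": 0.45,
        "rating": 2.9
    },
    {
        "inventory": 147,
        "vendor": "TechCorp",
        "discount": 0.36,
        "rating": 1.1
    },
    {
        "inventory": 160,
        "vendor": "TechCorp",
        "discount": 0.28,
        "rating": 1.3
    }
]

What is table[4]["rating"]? 1.1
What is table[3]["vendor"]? "GlobalSupply"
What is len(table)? 6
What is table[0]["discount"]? 0.07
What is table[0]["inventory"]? 281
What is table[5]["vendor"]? "TechCorp"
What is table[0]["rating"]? 2.0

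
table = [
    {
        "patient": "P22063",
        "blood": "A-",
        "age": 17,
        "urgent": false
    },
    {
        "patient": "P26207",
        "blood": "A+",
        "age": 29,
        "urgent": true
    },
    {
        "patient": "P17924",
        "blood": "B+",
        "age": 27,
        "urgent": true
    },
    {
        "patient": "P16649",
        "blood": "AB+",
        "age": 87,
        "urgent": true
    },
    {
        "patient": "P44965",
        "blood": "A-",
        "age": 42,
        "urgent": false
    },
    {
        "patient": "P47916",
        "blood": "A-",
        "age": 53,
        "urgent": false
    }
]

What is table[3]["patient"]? "P16649"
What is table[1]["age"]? 29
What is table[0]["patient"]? "P22063"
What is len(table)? 6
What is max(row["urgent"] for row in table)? True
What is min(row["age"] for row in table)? 17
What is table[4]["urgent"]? False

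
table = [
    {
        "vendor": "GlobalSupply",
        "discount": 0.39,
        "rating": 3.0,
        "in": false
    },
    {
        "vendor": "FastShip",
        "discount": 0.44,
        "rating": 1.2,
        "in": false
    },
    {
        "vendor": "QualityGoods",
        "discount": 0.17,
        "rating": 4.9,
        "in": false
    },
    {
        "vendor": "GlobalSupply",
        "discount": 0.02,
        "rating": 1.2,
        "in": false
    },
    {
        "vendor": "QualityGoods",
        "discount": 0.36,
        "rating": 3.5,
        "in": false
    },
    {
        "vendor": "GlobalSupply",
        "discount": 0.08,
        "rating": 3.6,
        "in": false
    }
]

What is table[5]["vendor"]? "GlobalSupply"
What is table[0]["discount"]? 0.39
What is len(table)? 6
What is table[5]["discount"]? 0.08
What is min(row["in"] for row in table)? False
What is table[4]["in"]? False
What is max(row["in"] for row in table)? False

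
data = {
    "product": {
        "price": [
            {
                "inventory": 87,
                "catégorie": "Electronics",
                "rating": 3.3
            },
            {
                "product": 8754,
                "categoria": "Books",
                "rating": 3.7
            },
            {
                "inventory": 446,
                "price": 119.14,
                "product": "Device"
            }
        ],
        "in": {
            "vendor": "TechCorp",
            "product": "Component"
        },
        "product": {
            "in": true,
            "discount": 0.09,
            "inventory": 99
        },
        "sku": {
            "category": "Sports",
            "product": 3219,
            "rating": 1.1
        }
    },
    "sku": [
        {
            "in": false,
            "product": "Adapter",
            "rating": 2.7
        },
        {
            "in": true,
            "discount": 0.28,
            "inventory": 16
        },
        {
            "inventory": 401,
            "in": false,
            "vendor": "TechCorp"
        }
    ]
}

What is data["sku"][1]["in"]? True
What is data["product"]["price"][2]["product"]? "Device"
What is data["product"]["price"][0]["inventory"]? 87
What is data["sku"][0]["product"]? "Adapter"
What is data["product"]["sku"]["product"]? 3219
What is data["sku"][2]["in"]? False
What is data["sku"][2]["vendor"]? "TechCorp"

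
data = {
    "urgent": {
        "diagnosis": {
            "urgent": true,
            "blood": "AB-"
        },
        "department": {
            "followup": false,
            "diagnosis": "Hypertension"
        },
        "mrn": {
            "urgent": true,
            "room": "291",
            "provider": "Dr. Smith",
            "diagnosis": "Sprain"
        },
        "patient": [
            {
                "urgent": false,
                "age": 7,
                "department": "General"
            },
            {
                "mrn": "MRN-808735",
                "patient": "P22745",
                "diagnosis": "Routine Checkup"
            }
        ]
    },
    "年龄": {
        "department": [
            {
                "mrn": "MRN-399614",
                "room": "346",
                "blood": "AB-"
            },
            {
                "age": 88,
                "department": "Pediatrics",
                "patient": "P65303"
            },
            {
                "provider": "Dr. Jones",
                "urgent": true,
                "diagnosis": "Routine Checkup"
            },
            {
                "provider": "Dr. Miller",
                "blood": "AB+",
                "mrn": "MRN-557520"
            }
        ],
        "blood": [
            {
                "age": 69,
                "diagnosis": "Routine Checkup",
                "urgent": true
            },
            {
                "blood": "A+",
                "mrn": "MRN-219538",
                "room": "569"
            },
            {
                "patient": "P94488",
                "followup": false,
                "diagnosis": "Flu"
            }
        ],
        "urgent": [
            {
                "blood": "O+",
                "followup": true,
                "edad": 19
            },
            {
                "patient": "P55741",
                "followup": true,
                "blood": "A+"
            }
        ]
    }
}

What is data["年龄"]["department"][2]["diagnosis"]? "Routine Checkup"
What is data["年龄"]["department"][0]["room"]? "346"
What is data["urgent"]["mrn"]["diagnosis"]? "Sprain"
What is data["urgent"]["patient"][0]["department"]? "General"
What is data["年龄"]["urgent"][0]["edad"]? 19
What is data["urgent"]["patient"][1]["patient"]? "P22745"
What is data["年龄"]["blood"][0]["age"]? 69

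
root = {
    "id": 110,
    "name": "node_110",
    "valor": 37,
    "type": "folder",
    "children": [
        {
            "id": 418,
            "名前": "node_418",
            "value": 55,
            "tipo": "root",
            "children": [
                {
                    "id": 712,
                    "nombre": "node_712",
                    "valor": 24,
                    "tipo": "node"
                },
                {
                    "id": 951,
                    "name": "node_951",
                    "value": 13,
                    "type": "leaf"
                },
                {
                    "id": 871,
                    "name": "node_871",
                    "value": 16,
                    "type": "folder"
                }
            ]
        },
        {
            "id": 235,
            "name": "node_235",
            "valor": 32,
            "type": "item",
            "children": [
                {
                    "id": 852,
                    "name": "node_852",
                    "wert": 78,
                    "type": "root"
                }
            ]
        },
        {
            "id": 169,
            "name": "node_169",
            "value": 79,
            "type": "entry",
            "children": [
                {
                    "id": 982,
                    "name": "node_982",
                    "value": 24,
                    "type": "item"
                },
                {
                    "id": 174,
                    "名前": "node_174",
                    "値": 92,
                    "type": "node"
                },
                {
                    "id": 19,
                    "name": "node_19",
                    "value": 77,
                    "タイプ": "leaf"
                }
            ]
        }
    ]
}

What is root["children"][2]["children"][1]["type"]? "node"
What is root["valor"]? 37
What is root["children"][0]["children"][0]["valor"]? 24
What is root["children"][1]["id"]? 235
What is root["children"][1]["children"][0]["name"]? "node_852"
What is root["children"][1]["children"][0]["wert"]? 78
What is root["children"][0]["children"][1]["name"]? "node_951"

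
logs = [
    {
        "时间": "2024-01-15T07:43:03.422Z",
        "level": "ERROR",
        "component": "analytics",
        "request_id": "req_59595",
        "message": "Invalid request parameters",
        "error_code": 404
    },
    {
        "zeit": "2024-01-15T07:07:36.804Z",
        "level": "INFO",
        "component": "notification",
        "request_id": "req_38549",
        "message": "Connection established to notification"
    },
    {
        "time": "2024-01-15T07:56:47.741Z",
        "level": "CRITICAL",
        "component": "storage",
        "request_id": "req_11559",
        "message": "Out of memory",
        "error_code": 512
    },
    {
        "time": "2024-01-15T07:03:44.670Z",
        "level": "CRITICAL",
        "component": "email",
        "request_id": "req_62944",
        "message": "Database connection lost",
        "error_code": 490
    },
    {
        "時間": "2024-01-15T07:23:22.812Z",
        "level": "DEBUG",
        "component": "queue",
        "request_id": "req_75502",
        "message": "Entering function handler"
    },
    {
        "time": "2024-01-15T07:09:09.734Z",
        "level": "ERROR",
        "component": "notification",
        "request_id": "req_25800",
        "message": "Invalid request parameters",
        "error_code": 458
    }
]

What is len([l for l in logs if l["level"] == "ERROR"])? 2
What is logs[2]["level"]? "CRITICAL"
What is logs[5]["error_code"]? 458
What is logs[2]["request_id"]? "req_11559"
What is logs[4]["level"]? "DEBUG"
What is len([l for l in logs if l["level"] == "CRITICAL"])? 2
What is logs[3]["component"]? "email"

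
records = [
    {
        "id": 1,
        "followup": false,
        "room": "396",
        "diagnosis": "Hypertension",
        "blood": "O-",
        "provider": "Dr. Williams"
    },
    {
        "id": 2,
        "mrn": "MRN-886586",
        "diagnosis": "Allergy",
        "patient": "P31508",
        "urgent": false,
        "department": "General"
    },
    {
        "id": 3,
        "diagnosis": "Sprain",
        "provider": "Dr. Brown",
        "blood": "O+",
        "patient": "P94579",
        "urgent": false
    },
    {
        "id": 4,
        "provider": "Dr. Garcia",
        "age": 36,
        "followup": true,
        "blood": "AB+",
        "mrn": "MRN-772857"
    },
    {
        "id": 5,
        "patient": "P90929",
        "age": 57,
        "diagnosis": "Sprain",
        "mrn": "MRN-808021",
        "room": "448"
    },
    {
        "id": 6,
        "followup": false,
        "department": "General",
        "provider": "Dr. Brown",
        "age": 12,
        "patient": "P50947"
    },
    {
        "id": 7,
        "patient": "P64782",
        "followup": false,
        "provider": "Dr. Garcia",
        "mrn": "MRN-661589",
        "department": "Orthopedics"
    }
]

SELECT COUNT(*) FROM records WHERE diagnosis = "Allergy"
1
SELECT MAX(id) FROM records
7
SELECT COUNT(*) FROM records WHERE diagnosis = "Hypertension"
1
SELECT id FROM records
[1, 2, 3, 4, 5, 6, 7]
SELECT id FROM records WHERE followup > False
[4]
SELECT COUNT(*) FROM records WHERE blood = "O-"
1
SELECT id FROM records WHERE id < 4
[1, 2, 3]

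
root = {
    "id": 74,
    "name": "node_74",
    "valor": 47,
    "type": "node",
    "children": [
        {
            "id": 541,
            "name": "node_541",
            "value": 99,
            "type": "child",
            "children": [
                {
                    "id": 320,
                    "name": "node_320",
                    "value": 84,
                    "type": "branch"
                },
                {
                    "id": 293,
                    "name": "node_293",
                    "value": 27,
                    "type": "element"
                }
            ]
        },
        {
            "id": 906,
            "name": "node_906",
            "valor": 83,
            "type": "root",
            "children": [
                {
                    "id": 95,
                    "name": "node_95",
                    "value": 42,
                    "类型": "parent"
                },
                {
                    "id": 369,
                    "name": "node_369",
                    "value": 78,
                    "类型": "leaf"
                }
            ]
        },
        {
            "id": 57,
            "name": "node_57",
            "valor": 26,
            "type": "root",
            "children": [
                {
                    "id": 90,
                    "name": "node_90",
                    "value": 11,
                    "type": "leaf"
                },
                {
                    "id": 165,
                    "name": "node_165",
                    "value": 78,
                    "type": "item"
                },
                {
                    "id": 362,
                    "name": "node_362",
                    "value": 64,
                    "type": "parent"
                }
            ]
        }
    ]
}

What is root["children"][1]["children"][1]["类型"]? "leaf"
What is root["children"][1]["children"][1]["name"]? "node_369"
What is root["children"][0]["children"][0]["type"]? "branch"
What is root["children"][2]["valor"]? 26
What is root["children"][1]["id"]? 906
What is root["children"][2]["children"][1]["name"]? "node_165"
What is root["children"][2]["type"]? "root"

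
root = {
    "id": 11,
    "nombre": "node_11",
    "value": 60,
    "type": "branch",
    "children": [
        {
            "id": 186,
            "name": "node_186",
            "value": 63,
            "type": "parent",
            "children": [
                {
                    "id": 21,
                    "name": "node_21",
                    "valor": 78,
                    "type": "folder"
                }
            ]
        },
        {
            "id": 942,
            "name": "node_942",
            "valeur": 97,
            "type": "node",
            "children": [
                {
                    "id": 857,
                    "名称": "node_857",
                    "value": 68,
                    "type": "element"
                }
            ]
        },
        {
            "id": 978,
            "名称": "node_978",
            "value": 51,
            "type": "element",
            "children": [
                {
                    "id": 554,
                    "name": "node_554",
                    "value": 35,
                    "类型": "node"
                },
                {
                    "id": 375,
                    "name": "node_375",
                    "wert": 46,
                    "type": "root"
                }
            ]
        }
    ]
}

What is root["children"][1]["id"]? 942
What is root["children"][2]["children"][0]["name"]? "node_554"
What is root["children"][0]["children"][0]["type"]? "folder"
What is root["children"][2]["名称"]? "node_978"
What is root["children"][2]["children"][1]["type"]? "root"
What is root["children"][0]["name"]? "node_186"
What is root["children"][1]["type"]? "node"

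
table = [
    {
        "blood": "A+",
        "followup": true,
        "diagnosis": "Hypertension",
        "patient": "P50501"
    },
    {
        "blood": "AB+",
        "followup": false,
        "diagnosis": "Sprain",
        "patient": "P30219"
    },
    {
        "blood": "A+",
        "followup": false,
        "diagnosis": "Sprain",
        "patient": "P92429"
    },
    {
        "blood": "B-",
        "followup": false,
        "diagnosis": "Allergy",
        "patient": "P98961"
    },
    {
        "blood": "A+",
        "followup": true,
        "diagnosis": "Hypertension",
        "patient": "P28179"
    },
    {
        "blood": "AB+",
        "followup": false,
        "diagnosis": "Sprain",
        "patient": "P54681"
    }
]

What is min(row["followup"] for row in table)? False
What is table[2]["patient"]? "P92429"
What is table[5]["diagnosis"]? "Sprain"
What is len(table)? 6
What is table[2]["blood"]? "A+"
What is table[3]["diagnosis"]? "Allergy"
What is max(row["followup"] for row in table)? True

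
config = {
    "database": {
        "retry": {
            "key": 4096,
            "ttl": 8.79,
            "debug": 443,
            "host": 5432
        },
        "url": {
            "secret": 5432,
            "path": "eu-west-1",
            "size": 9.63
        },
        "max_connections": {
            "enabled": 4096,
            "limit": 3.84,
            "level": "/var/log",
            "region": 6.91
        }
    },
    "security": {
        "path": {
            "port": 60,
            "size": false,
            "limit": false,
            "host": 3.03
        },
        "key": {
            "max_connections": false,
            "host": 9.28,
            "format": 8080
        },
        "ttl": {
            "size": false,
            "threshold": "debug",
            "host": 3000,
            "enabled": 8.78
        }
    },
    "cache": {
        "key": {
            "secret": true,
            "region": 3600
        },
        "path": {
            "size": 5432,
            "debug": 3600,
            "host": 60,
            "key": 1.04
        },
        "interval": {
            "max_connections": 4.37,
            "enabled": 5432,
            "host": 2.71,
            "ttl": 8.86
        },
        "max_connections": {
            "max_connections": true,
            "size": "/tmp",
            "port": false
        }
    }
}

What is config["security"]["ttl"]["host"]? 3000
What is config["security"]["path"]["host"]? 3.03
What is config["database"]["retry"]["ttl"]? 8.79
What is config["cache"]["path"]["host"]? 60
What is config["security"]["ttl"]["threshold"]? "debug"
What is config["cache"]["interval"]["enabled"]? 5432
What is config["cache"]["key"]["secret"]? True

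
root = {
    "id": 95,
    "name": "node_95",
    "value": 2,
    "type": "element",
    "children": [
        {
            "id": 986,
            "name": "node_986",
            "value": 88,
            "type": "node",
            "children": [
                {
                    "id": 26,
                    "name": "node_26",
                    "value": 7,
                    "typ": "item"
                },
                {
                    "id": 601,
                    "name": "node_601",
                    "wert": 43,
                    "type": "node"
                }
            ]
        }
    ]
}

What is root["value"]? 2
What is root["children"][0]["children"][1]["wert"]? 43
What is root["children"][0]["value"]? 88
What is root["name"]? "node_95"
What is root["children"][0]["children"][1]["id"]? 601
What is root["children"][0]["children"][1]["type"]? "node"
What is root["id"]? 95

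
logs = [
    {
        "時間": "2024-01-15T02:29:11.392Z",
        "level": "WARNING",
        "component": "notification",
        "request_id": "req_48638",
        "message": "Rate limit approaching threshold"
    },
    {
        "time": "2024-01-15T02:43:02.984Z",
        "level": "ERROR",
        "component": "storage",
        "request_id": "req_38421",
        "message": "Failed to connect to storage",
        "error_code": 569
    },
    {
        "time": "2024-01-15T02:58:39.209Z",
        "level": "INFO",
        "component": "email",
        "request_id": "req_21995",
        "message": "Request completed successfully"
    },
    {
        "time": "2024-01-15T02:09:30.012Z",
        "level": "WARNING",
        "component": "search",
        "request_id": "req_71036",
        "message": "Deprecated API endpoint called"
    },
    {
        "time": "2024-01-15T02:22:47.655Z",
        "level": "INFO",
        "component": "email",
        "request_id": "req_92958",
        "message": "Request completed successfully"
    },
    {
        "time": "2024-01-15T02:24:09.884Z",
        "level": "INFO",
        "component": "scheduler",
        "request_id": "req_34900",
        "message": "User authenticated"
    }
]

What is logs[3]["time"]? "2024-01-15T02:09:30.012Z"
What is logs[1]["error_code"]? 569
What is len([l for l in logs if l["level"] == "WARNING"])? 2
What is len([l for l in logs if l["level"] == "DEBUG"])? 0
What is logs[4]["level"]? "INFO"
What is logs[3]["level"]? "WARNING"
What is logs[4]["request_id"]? "req_92958"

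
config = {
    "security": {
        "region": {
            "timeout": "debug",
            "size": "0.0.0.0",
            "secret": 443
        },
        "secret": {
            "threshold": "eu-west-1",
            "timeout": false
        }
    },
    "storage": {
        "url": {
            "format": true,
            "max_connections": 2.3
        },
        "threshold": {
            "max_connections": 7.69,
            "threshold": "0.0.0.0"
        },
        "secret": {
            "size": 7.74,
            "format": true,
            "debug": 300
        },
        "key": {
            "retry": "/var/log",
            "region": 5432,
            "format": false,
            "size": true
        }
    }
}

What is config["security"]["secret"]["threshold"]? "eu-west-1"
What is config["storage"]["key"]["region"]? 5432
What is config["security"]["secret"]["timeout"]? False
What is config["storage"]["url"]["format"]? True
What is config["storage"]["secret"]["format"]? True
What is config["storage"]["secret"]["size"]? 7.74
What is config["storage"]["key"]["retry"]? "/var/log"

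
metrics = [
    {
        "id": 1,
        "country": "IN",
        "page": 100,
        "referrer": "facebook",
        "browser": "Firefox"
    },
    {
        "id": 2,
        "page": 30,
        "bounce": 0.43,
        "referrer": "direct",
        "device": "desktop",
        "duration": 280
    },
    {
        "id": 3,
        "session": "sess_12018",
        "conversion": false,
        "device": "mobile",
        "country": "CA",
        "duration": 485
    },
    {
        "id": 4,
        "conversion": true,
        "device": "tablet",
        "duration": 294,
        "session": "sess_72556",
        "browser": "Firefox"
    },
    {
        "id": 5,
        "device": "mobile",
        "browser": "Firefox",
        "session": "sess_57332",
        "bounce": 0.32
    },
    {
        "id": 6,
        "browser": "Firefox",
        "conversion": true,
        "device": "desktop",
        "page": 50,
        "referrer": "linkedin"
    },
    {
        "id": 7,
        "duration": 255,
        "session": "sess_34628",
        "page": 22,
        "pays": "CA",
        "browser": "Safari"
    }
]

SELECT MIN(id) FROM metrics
1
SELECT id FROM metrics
[1, 2, 3, 4, 5, 6, 7]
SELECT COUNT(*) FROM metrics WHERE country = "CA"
1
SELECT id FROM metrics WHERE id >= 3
[3, 4, 5, 6, 7]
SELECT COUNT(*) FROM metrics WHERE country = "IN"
1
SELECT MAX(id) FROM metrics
7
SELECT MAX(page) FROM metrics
100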